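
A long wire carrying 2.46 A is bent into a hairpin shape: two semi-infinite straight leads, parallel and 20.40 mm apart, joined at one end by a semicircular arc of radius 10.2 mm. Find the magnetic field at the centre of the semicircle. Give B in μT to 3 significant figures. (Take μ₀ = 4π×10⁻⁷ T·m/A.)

The semicircular arc contributes B_arc = μ₀I·π/(4πR) = μ₀I/(4R) = 7.58×10⁻⁵ T.
Each semi-infinite lead is at perpendicular distance R = 0.0102 m from the centre, with the perpendicular foot at its near end, so it contributes μ₀I/(4πR); both point the same way, together 4.82×10⁻⁵ T.
Arc and leads all point the same direction: B = 7.58×10⁻⁵ + 4.82×10⁻⁵ = 1.24×10⁻⁴ T.

B ≈ 124 μT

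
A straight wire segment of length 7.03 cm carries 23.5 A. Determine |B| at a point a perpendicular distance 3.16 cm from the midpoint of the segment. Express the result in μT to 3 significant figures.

B ≈ 111 μT

For a finite straight segment, B = (μ₀I/4πd)(sinθ₁ + sinθ₂), where θ₁, θ₂ are the angles from the perpendicular to each end.
The perpendicular from the point meets the wire at its midpoint, so each end is L/2 = 0.03515 m away along the wire.
sinθ₁ = 0.03515/√(0.03515²+0.0316²) = 0.7437; sinθ₂ = 0.03515/√(0.03515²+0.0316²) = 0.7437.
B = (4π×10⁻⁷ × 23.5) / (4π × 0.0316) × (0.7437 + 0.7437) = 1.11×10⁻⁴ T.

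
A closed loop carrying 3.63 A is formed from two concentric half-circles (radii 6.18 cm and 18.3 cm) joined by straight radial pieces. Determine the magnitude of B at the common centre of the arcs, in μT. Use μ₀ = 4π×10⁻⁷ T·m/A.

The radial connectors point toward the centre, so dl × r̂ = 0 and they contribute nothing.
Each semicircle gives μ₀I/(4R): inner arc 1.85×10⁻⁵ T, outer arc 6.23×10⁻⁶ T.
The two arcs carry current in opposite angular senses, so their fields oppose: B = |1.85×10⁻⁵ − 6.23×10⁻⁶| = 1.22×10⁻⁵ T.

B ≈ 12.2 μT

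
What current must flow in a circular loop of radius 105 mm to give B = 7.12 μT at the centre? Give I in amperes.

At the centre of a circular loop B = μ₀I/(2R), so I = 2RB/μ₀.
With R = 0.105 m, I = 2 × 0.105 × 7.12×10⁻⁶ / (4π×10⁻⁷) = 1.19 A.

I ≈ 1.19 A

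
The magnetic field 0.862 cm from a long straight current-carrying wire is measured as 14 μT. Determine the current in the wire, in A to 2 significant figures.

For a long straight wire B = μ₀I/(2πd), so I = 2πdB/μ₀.
I = 2π × 0.00862 × 1.40×10⁻⁵ / (4π×10⁻⁷) = 0.603 A.

I ≈ 0.60 A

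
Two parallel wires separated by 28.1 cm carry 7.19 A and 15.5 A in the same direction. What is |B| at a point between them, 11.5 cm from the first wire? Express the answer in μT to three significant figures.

B ≈ 6.17 μT

Each long wire gives B = μ₀I/(2πd). Distances are d₁ = 0.115 m and d₂ = 0.166 m.
B₁ = 1.25×10⁻⁵ T, B₂ = 1.87×10⁻⁵ T.
Between parallel currents the two contributions point in opposite directions, so they subtract. B = |B₁ − B₂| = |1.25×10⁻⁵ − 1.87×10⁻⁵| = 6.17×10⁻⁶ T.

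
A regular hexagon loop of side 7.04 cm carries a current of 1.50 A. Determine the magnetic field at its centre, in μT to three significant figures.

Each side is a finite straight segment at perpendicular distance d = a/(2 tan(π/6)) = 0.06097 m from the centre, with end-angles ±π/6.
One side contributes B₁ = (μ₀I/4πd)·2 sin(π/6) = 2.46×10⁻⁶ T.
All 6 sides add in the same direction: B = 6 × 2.46×10⁻⁶ = 1.48×10⁻⁵ T.

B ≈ 14.8 μT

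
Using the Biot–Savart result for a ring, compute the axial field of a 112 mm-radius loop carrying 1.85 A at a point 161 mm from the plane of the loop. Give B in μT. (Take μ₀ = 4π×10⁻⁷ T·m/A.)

On the axis of a circular loop, B = μ₀IR² / [2(R²+z²)^(3/2)].
R² + z² = (0.112)² + (0.161)² = 0.03847 m², and (R²+z²)^(3/2) = 7.54×10⁻³ m³.
B = (4π×10⁻⁷ × 1.85 × 0.01254) / (2 × 7.54×10⁻³) = 1.93×10⁻⁶ T.

B ≈ 1.93 μT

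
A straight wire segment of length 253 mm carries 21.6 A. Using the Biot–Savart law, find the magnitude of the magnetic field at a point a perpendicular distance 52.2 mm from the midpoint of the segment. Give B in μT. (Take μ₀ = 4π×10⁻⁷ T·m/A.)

For a finite straight segment, B = (μ₀I/4πd)(sinθ₁ + sinθ₂), where θ₁, θ₂ are the angles from the perpendicular to each end.
The perpendicular from the point meets the wire at its midpoint, so each end is L/2 = 0.1265 m away along the wire.
sinθ₁ = 0.1265/√(0.1265²+0.0522²) = 0.9244; sinθ₂ = 0.1265/√(0.1265²+0.0522²) = 0.9244.
B = (4π×10⁻⁷ × 21.6) / (4π × 0.0522) × (0.9244 + 0.9244) = 7.65×10⁻⁵ T.

B ≈ 76.5 μT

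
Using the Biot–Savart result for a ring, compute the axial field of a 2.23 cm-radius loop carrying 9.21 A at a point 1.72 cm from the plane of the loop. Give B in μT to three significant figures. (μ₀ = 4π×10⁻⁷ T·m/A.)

On the axis of a circular loop, B = μ₀IR² / [2(R²+z²)^(3/2)].
R² + z² = (0.0223)² + (0.0172)² = 0.0007931 m², and (R²+z²)^(3/2) = 2.23×10⁻⁵ m³.
B = (4π×10⁻⁷ × 9.21 × 0.0004973) / (2 × 2.23×10⁻⁵) = 1.29×10⁻⁴ T.

B ≈ 129 μT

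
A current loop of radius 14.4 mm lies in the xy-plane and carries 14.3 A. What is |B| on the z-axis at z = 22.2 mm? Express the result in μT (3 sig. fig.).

B ≈ 101 μT

On the axis of a circular loop, B = μ₀IR² / [2(R²+z²)^(3/2)].
R² + z² = (0.0144)² + (0.0222)² = 0.0007002 m², and (R²+z²)^(3/2) = 1.85×10⁻⁵ m³.
B = (4π×10⁻⁷ × 14.3 × 0.0002074) / (2 × 1.85×10⁻⁵) = 1.01×10⁻⁴ T.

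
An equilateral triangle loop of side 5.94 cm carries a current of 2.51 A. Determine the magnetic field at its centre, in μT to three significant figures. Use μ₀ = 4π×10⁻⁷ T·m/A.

B ≈ 76.1 μT

Each side is a finite straight segment at perpendicular distance d = a/(2 tan(π/3)) = 0.01715 m from the centre, with end-angles ±π/3.
One side contributes B₁ = (μ₀I/4πd)·2 sin(π/3) = 2.54×10⁻⁵ T.
All 3 sides add in the same direction: B = 3 × 2.54×10⁻⁵ = 7.61×10⁻⁵ T.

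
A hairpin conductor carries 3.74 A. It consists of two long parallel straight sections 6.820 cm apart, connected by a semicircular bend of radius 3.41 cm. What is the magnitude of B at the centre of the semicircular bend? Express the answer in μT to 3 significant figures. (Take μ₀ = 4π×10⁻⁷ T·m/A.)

The semicircular arc contributes B_arc = μ₀I·π/(4πR) = μ₀I/(4R) = 3.45×10⁻⁵ T.
Each semi-infinite lead is at perpendicular distance R = 0.0341 m from the centre, with the perpendicular foot at its near end, so it contributes μ₀I/(4πR); both point the same way, together 2.19×10⁻⁵ T.
Arc and leads all point the same direction: B = 3.45×10⁻⁵ + 2.19×10⁻⁵ = 5.64×10⁻⁵ T.

B ≈ 56.4 μT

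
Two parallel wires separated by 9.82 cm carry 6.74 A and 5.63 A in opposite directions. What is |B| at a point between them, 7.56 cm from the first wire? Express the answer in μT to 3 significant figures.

B ≈ 67.7 μT

Each long wire gives B = μ₀I/(2πd). Distances are d₁ = 0.0756 m and d₂ = 0.0226 m.
B₁ = 1.78×10⁻⁵ T, B₂ = 4.98×10⁻⁵ T.
Between antiparallel currents both contributions point the same way, so they add. B = B₁ + B₂ = 1.78×10⁻⁵ + 4.98×10⁻⁵ = 6.77×10⁻⁵ T.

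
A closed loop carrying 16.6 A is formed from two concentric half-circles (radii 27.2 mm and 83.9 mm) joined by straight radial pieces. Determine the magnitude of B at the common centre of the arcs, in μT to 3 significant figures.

The radial connectors point toward the centre, so dl × r̂ = 0 and they contribute nothing.
Each semicircle gives μ₀I/(4R): inner arc 1.92×10⁻⁴ T, outer arc 6.22×10⁻⁵ T.
The two arcs carry current in opposite angular senses, so their fields oppose: B = |1.92×10⁻⁴ − 6.22×10⁻⁵| = 1.30×10⁻⁴ T.

B ≈ 130 μT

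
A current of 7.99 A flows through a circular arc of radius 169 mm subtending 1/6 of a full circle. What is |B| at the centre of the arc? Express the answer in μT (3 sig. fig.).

The Biot–Savart field of a circular arc at its centre is B = μ₀Iφ/(4πR), with φ = 1.047 rad.
B = (4π×10⁻⁷ × 7.99 × 1.047) / (4π × 0.169) = 4.95×10⁻⁶ T.

B ≈ 4.95 μT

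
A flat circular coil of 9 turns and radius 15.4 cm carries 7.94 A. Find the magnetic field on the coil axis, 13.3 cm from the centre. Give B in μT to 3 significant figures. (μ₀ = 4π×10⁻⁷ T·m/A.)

B ≈ 126 μT

For an N-turn flat coil, B = Nμ₀IR²/[2(R²+z²)^(3/2)] with R = 0.154 m, z = 0.133 m.
B = 9 × 1.40×10⁻⁵ T = 1.26×10⁻⁴ T.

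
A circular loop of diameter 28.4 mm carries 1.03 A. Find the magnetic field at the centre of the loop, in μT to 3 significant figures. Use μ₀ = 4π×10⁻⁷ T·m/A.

B ≈ 45.6 μT

At the centre of a circular loop the Biot–Savart law gives B = μ₀I/(2R) (so R = 0.0142 m).
B = (4π×10⁻⁷ × 1.03) / (2 × 0.0142) = 4.56×10⁻⁵ T.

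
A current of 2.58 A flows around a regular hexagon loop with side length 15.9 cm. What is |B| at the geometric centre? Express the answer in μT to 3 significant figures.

B ≈ 11.2 μT

Each side is a finite straight segment at perpendicular distance d = a/(2 tan(π/6)) = 0.1377 m from the centre, with end-angles ±π/6.
One side contributes B₁ = (μ₀I/4πd)·2 sin(π/6) = 1.87×10⁻⁶ T.
All 6 sides add in the same direction: B = 6 × 1.87×10⁻⁶ = 1.12×10⁻⁵ T.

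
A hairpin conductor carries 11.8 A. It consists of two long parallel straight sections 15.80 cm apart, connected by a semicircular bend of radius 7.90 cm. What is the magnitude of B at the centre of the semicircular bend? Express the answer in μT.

The semicircular arc contributes B_arc = μ₀I·π/(4πR) = μ₀I/(4R) = 4.69×10⁻⁵ T.
Each semi-infinite lead is at perpendicular distance R = 0.079 m from the centre, with the perpendicular foot at its near end, so it contributes μ₀I/(4πR); both point the same way, together 2.99×10⁻⁵ T.
Arc and leads all point the same direction: B = 4.69×10⁻⁵ + 2.99×10⁻⁵ = 7.68×10⁻⁵ T.

B ≈ 76.8 μT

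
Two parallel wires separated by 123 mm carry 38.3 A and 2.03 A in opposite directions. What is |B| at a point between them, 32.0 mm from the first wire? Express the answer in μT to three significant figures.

Each long wire gives B = μ₀I/(2πd). Distances are d₁ = 0.032 m and d₂ = 0.091 m.
B₁ = 2.39×10⁻⁴ T, B₂ = 4.46×10⁻⁶ T.
Between antiparallel currents both contributions point the same way, so they add. B = B₁ + B₂ = 2.39×10⁻⁴ + 4.46×10⁻⁶ = 2.44×10⁻⁴ T.

B ≈ 244 μT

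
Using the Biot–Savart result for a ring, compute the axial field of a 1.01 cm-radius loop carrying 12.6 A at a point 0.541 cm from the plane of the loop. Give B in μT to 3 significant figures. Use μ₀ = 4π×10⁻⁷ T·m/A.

B ≈ 537 μT

On the axis of a circular loop, B = μ₀IR² / [2(R²+z²)^(3/2)].
R² + z² = (0.0101)² + (0.00541)² = 0.0001313 m², and (R²+z²)^(3/2) = 1.50×10⁻⁶ m³.
B = (4π×10⁻⁷ × 12.6 × 0.000102) / (2 × 1.50×10⁻⁶) = 5.37×10⁻⁴ T.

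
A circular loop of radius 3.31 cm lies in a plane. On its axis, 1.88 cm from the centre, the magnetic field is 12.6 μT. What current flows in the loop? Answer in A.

On the axis of a loop, B = μ₀IR²/[2(R²+z²)^(3/2)], so I = 2B(R²+z²)^(3/2)/(μ₀R²).
R² + z² = 0.001096 + 0.0003534 = 0.001449 m²; raised to 3/2 gives 5.52×10⁻⁵ m³.
I = 2 × 1.26×10⁻⁵ × 5.52×10⁻⁵ / (1.26×10⁻⁶ × 0.001096) = 1.01 A.

I ≈ 1.01 A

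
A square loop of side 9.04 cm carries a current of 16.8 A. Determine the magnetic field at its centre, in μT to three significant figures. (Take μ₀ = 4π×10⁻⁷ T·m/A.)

Each side is a finite straight segment at perpendicular distance d = a/(2 tan(π/4)) = 0.0452 m from the centre, with end-angles ±π/4.
One side contributes B₁ = (μ₀I/4πd)·2 sin(π/4) = 5.26×10⁻⁵ T.
All 4 sides add in the same direction: B = 4 × 5.26×10⁻⁵ = 2.10×10⁻⁴ T.

B ≈ 210 μT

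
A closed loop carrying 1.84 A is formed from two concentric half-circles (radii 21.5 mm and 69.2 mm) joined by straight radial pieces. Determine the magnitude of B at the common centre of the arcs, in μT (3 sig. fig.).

The radial connectors point toward the centre, so dl × r̂ = 0 and they contribute nothing.
Each semicircle gives μ₀I/(4R): inner arc 2.69×10⁻⁵ T, outer arc 8.35×10⁻⁶ T.
The two arcs carry current in opposite angular senses, so their fields oppose: B = |2.69×10⁻⁵ − 8.35×10⁻⁶| = 1.85×10⁻⁵ T.

B ≈ 18.5 μT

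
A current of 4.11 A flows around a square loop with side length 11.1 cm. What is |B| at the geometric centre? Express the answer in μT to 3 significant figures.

Each side is a finite straight segment at perpendicular distance d = a/(2 tan(π/4)) = 0.0555 m from the centre, with end-angles ±π/4.
One side contributes B₁ = (μ₀I/4πd)·2 sin(π/4) = 1.05×10⁻⁵ T.
All 4 sides add in the same direction: B = 4 × 1.05×10⁻⁵ = 4.19×10⁻⁵ T.

B ≈ 41.9 μT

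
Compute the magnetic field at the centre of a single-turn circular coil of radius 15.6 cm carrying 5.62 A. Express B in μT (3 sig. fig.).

At the centre of a circular loop the Biot–Savart law gives B = μ₀I/(2R).
B = (4π×10⁻⁷ × 5.62) / (2 × 0.156) = 2.26×10⁻⁵ T.

B ≈ 22.6 μT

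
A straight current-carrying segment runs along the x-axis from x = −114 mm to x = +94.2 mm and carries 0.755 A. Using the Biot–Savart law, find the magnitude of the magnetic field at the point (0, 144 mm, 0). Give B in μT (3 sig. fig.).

For a finite straight segment, B = (μ₀I/4πd)(sinθ₁ + sinθ₂), where θ₁, θ₂ are the angles from the perpendicular to each end.
The perpendicular distance is d = 0.144 m; the end-offsets along the wire are a = 0.114 m and b = 0.0942 m.
sinθ₁ = 0.114/√(0.114²+0.144²) = 0.6207; sinθ₂ = 0.0942/√(0.0942²+0.144²) = 0.5474.
B = (4π×10⁻⁷ × 0.755) / (4π × 0.144) × (0.6207 + 0.5474) = 6.12×10⁻⁷ T.

B ≈ 0.612 μT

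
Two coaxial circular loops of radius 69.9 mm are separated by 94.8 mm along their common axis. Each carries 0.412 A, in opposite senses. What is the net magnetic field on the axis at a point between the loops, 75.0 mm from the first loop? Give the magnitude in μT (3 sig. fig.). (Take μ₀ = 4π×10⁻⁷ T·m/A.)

B ≈ 2.12 μT

Each loop contributes B = μ₀IR²/[2(R²+z²)^(3/2)] on the axis, with z measured from that loop.
Loop 1 (z = 0.075 m): B₁ = 1.17×10⁻⁶ T. Loop 2 (z = 0.0198 m): B₂ = 3.30×10⁻⁶ T.
The fields oppose: B = |B₁ − B₂| = 2.12×10⁻⁶ T.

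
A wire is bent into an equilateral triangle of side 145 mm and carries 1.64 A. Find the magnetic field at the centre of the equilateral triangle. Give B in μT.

Each side is a finite straight segment at perpendicular distance d = a/(2 tan(π/3)) = 0.04186 m from the centre, with end-angles ±π/3.
One side contributes B₁ = (μ₀I/4πd)·2 sin(π/3) = 6.79×10⁻⁶ T.
All 3 sides add in the same direction: B = 3 × 6.79×10⁻⁶ = 2.04×10⁻⁵ T.

B ≈ 20.4 μT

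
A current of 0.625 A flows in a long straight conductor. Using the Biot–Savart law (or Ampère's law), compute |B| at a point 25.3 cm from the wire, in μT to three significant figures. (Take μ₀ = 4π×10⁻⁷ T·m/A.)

B ≈ 0.494 μT

For an infinitely long straight wire, B = μ₀I/(2πd).
B = (4π×10⁻⁷ × 0.625) / (2π × 0.253) = 4.94×10⁻⁷ T.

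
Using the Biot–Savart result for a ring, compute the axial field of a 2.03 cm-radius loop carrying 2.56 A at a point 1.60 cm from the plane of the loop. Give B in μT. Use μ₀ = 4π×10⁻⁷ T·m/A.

B ≈ 38.4 μT

On the axis of a circular loop, B = μ₀IR² / [2(R²+z²)^(3/2)].
R² + z² = (0.0203)² + (0.016)² = 0.0006681 m², and (R²+z²)^(3/2) = 1.73×10⁻⁵ m³.
B = (4π×10⁻⁷ × 2.56 × 0.0004121) / (2 × 1.73×10⁻⁵) = 3.84×10⁻⁵ T.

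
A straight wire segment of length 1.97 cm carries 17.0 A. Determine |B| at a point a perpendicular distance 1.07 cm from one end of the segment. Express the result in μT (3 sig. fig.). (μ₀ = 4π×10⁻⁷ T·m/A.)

B ≈ 140 μT

For a finite straight segment, B = (μ₀I/4πd)(sinθ₁ + sinθ₂), where θ₁, θ₂ are the angles from the perpendicular to each end.
The perpendicular foot is at one end, so the two end-offsets along the wire are 0 and L = 0.0197 m.
sinθ₁ = 0/√(0²+0.0107²) = 0.0000; sinθ₂ = 0.0197/√(0.0197²+0.0107²) = 0.8787.
B = (4π×10⁻⁷ × 17.0) / (4π × 0.0107) × (0.0000 + 0.8787) = 1.40×10⁻⁴ T.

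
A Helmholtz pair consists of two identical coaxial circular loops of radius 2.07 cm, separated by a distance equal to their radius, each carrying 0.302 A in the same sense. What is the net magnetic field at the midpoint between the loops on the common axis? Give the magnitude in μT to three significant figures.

Each loop contributes B = μ₀IR²/[2(R²+z²)^(3/2)] on the axis, with z measured from that loop.
Loop 1 (z = 0.01035 m): B₁ = 6.56×10⁻⁶ T. Loop 2 (z = 0.01035 m): B₂ = 6.56×10⁻⁶ T.
The fields add: B = B₁ + B₂ = 1.31×10⁻⁵ T.

B ≈ 13.1 μT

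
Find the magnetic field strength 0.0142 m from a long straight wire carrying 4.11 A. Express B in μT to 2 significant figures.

For an infinitely long straight wire, B = μ₀I/(2πd).
B = (4π×10⁻⁷ × 4.11) / (2π × 0.0142) = 5.79×10⁻⁵ T.

B ≈ 58 μT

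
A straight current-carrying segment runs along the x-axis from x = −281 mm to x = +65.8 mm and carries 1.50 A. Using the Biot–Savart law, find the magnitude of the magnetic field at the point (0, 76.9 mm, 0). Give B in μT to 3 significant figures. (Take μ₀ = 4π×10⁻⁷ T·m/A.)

B ≈ 3.15 μT

For a finite straight segment, B = (μ₀I/4πd)(sinθ₁ + sinθ₂), where θ₁, θ₂ are the angles from the perpendicular to each end.
The perpendicular distance is d = 0.0769 m; the end-offsets along the wire are a = 0.281 m and b = 0.0658 m.
sinθ₁ = 0.281/√(0.281²+0.0769²) = 0.9645; sinθ₂ = 0.0658/√(0.0658²+0.0769²) = 0.6501.
B = (4π×10⁻⁷ × 1.50) / (4π × 0.0769) × (0.9645 + 0.6501) = 3.15×10⁻⁶ T.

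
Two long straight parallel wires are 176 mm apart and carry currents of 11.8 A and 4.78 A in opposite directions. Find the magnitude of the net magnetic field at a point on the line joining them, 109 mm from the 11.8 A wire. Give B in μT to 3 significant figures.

Each long wire gives B = μ₀I/(2πd). Distances are d₁ = 0.109 m and d₂ = 0.067 m.
B₁ = 2.17×10⁻⁵ T, B₂ = 1.43×10⁻⁵ T.
Between antiparallel currents both contributions point the same way, so they add. B = B₁ + B₂ = 2.17×10⁻⁵ + 1.43×10⁻⁵ = 3.59×10⁻⁵ T.

B ≈ 35.9 μT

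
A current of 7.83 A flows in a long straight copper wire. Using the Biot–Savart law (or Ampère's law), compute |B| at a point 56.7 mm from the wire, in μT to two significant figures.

B ≈ 28 μT

For an infinitely long straight wire, B = μ₀I/(2πd).
B = (4π×10⁻⁷ × 7.83) / (2π × 0.0567) = 2.76×10⁻⁵ T.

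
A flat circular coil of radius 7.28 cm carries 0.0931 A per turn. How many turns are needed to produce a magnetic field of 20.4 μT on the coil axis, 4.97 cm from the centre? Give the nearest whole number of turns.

For an N-turn coil, B = Nμ₀IR²/[2(R²+z²)^(3/2)]. A single turn gives B₁ = 4.53×10⁻⁷ T with R = 0.0728 m, z = 0.0497 m.
N = B/B₁ = 2.04×10⁻⁵ / 4.53×10⁻⁷ = 45.07.

N = 45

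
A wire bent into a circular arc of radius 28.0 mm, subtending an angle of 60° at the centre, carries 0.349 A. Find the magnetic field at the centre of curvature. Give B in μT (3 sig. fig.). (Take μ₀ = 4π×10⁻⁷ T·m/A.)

The Biot–Savart field of a circular arc at its centre is B = μ₀Iφ/(4πR), with φ = 1.047 rad.
B = (4π×10⁻⁷ × 0.349 × 1.047) / (4π × 0.028) = 1.31×10⁻⁶ T.

B ≈ 1.31 μT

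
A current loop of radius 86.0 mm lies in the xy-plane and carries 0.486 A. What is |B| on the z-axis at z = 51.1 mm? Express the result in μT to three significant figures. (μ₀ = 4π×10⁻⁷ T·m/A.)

On the axis of a circular loop, B = μ₀IR² / [2(R²+z²)^(3/2)].
R² + z² = (0.086)² + (0.0511)² = 0.01001 m², and (R²+z²)^(3/2) = 1.00×10⁻³ m³.
B = (4π×10⁻⁷ × 0.486 × 0.007396) / (2 × 1.00×10⁻³) = 2.26×10⁻⁶ T.

B ≈ 2.26 μT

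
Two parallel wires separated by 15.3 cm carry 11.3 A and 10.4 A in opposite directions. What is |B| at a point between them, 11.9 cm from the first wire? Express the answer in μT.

B ≈ 80.2 μT

Each long wire gives B = μ₀I/(2πd). Distances are d₁ = 0.119 m and d₂ = 0.034 m.
B₁ = 1.90×10⁻⁵ T, B₂ = 6.12×10⁻⁵ T.
Between antiparallel currents both contributions point the same way, so they add. B = B₁ + B₂ = 1.90×10⁻⁵ + 6.12×10⁻⁵ = 8.02×10⁻⁵ T.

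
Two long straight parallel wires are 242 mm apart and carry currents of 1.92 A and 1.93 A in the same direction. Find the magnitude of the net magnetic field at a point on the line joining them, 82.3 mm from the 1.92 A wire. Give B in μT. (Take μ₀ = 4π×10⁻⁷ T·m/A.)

B ≈ 2.25 μT

Each long wire gives B = μ₀I/(2πd). Distances are d₁ = 0.0823 m and d₂ = 0.1597 m.
B₁ = 4.67×10⁻⁶ T, B₂ = 2.42×10⁻⁶ T.
Between parallel currents the two contributions point in opposite directions, so they subtract. B = |B₁ − B₂| = |4.67×10⁻⁶ − 2.42×10⁻⁶| = 2.25×10⁻⁶ T.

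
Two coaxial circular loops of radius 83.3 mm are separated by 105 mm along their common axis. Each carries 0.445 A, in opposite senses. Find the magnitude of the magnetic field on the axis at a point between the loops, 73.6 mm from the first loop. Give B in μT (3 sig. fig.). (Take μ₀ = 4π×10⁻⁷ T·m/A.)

Each loop contributes B = μ₀IR²/[2(R²+z²)^(3/2)] on the axis, with z measured from that loop.
Loop 1 (z = 0.0736 m): B₁ = 1.41×10⁻⁶ T. Loop 2 (z = 0.0314 m): B₂ = 2.75×10⁻⁶ T.
The fields oppose: B = |B₁ − B₂| = 1.34×10⁻⁶ T.

B ≈ 1.34 μT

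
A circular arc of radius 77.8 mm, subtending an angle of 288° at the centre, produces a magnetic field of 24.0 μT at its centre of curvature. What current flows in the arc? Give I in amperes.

For a circular arc, B = μ₀Iφ/(4πR) with φ in radians; here φ = 5.027 rad.
So I = 4πRB/(μ₀φ) = 4π × 0.0778 × 2.40×10⁻⁵ / (4π×10⁻⁷ × 5.027) = 3.71 A.

I ≈ 3.71 A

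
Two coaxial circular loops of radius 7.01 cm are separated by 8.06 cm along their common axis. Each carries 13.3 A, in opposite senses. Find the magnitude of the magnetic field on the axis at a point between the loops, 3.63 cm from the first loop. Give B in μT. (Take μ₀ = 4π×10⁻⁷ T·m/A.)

B ≈ 11.5 μT

Each loop contributes B = μ₀IR²/[2(R²+z²)^(3/2)] on the axis, with z measured from that loop.
Loop 1 (z = 0.0363 m): B₁ = 8.35×10⁻⁵ T. Loop 2 (z = 0.0443 m): B₂ = 7.20×10⁻⁵ T.
The fields oppose: B = |B₁ − B₂| = 1.15×10⁻⁵ T.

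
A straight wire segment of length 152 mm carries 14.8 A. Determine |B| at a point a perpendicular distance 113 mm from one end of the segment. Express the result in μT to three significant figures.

For a finite straight segment, B = (μ₀I/4πd)(sinθ₁ + sinθ₂), where θ₁, θ₂ are the angles from the perpendicular to each end.
The perpendicular foot is at one end, so the two end-offsets along the wire are 0 and L = 0.152 m.
sinθ₁ = 0/√(0²+0.113²) = 0.0000; sinθ₂ = 0.152/√(0.152²+0.113²) = 0.8025.
B = (4π×10⁻⁷ × 14.8) / (4π × 0.113) × (0.0000 + 0.8025) = 1.05×10⁻⁵ T.

B ≈ 10.5 μT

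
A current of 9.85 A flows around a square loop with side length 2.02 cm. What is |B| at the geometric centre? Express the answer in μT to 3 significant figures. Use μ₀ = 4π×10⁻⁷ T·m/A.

B ≈ 552 μT

Each side is a finite straight segment at perpendicular distance d = a/(2 tan(π/4)) = 0.0101 m from the centre, with end-angles ±π/4.
One side contributes B₁ = (μ₀I/4πd)·2 sin(π/4) = 1.38×10⁻⁴ T.
All 4 sides add in the same direction: B = 4 × 1.38×10⁻⁴ = 5.52×10⁻⁴ T.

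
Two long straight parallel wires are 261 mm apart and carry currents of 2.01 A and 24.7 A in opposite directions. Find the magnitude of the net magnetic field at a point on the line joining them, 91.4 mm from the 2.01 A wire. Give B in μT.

Each long wire gives B = μ₀I/(2πd). Distances are d₁ = 0.0914 m and d₂ = 0.1696 m.
B₁ = 4.40×10⁻⁶ T, B₂ = 2.91×10⁻⁵ T.
Between antiparallel currents both contributions point the same way, so they add. B = B₁ + B₂ = 4.40×10⁻⁶ + 2.91×10⁻⁵ = 3.35×10⁻⁵ T.

B ≈ 33.5 μT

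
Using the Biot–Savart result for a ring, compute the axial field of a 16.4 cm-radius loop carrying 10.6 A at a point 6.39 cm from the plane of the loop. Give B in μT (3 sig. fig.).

B ≈ 32.9 μT

On the axis of a circular loop, B = μ₀IR² / [2(R²+z²)^(3/2)].
R² + z² = (0.164)² + (0.0639)² = 0.03098 m², and (R²+z²)^(3/2) = 5.45×10⁻³ m³.
B = (4π×10⁻⁷ × 10.6 × 0.0269) / (2 × 5.45×10⁻³) = 3.29×10⁻⁵ T.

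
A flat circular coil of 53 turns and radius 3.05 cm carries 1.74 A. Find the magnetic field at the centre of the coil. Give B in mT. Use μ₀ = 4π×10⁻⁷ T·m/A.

B ≈ 1.90 mT

For an N-turn flat coil, B = Nμ₀I/(2R) with R = 0.0305 m.
B = 53 × 3.58×10⁻⁵ T = 1.90×10⁻³ T.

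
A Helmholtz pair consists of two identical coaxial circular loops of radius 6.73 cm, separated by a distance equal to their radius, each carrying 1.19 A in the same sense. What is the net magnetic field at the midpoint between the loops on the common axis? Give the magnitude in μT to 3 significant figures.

B ≈ 15.9 μT

Each loop contributes B = μ₀IR²/[2(R²+z²)^(3/2)] on the axis, with z measured from that loop.
Loop 1 (z = 0.03365 m): B₁ = 7.95×10⁻⁶ T. Loop 2 (z = 0.03365 m): B₂ = 7.95×10⁻⁶ T.
The fields add: B = B₁ + B₂ = 1.59×10⁻⁵ T.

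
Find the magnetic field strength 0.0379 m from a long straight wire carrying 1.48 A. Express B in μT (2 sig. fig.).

For an infinitely long straight wire, B = μ₀I/(2πd).
B = (4π×10⁻⁷ × 1.48) / (2π × 0.0379) = 7.81×10⁻⁶ T.

B ≈ 7.8 μT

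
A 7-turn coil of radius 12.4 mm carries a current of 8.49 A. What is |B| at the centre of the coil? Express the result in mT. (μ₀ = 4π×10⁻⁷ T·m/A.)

B ≈ 3.01 mT

For an N-turn flat coil, B = Nμ₀I/(2R) with R = 0.0124 m.
B = 7 × 4.30×10⁻⁴ T = 3.01×10⁻³ T.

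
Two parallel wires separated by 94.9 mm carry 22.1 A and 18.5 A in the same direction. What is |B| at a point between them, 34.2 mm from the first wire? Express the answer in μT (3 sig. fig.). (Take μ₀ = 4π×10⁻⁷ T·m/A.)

Each long wire gives B = μ₀I/(2πd). Distances are d₁ = 0.0342 m and d₂ = 0.0607 m.
B₁ = 1.29×10⁻⁴ T, B₂ = 6.10×10⁻⁵ T.
Between parallel currents the two contributions point in opposite directions, so they subtract. B = |B₁ − B₂| = |1.29×10⁻⁴ − 6.10×10⁻⁵| = 6.83×10⁻⁵ T.

B ≈ 68.3 μT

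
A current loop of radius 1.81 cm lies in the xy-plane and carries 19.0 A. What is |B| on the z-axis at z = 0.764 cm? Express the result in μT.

On the axis of a circular loop, B = μ₀IR² / [2(R²+z²)^(3/2)].
R² + z² = (0.0181)² + (0.00764)² = 0.000386 m², and (R²+z²)^(3/2) = 7.58×10⁻⁶ m³.
B = (4π×10⁻⁷ × 19.0 × 0.0003276) / (2 × 7.58×10⁻⁶) = 5.16×10⁻⁴ T.

B ≈ 516 μT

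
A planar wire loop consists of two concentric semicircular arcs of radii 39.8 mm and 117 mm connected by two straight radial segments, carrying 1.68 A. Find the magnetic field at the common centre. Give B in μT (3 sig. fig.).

The radial connectors point toward the centre, so dl × r̂ = 0 and they contribute nothing.
Each semicircle gives μ₀I/(4R): inner arc 1.33×10⁻⁵ T, outer arc 4.51×10⁻⁶ T.
The two arcs carry current in opposite angular senses, so their fields oppose: B = |1.33×10⁻⁵ − 4.51×10⁻⁶| = 8.75×10⁻⁶ T.

B ≈ 8.75 μT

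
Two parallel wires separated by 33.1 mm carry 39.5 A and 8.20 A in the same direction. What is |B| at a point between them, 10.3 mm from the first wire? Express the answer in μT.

Each long wire gives B = μ₀I/(2πd). Distances are d₁ = 0.0103 m and d₂ = 0.0228 m.
B₁ = 7.67×10⁻⁴ T, B₂ = 7.19×10⁻⁵ T.
Between parallel currents the two contributions point in opposite directions, so they subtract. B = |B₁ − B₂| = |7.67×10⁻⁴ − 7.19×10⁻⁵| = 6.95×10⁻⁴ T.

B ≈ 695 μT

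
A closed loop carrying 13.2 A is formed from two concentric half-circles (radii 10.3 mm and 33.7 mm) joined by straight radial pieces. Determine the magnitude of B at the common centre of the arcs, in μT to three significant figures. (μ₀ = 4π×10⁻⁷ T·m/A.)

B ≈ 280 μT

The radial connectors point toward the centre, so dl × r̂ = 0 and they contribute nothing.
Each semicircle gives μ₀I/(4R): inner arc 4.03×10⁻⁴ T, outer arc 1.23×10⁻⁴ T.
The two arcs carry current in opposite angular senses, so their fields oppose: B = |4.03×10⁻⁴ − 1.23×10⁻⁴| = 2.80×10⁻⁴ T.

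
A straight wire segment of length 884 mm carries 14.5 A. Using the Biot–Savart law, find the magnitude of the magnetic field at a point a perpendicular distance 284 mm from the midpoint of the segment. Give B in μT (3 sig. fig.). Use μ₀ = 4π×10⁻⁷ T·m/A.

B ≈ 8.59 μT

For a finite straight segment, B = (μ₀I/4πd)(sinθ₁ + sinθ₂), where θ₁, θ₂ are the angles from the perpendicular to each end.
The perpendicular from the point meets the wire at its midpoint, so each end is L/2 = 0.442 m away along the wire.
sinθ₁ = 0.442/√(0.442²+0.284²) = 0.8413; sinθ₂ = 0.442/√(0.442²+0.284²) = 0.8413.
B = (4π×10⁻⁷ × 14.5) / (4π × 0.284) × (0.8413 + 0.8413) = 8.59×10⁻⁶ T.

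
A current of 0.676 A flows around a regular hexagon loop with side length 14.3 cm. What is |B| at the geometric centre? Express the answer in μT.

B ≈ 3.28 μT

Each side is a finite straight segment at perpendicular distance d = a/(2 tan(π/6)) = 0.1238 m from the centre, with end-angles ±π/6.
One side contributes B₁ = (μ₀I/4πd)·2 sin(π/6) = 5.46×10⁻⁷ T.
All 6 sides add in the same direction: B = 6 × 5.46×10⁻⁷ = 3.28×10⁻⁶ T.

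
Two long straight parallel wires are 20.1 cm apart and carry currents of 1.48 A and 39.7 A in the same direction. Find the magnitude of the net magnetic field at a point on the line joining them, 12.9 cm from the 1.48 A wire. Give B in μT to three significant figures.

B ≈ 108 μT

Each long wire gives B = μ₀I/(2πd). Distances are d₁ = 0.129 m and d₂ = 0.072 m.
B₁ = 2.29×10⁻⁶ T, B₂ = 1.10×10⁻⁴ T.
Between parallel currents the two contributions point in opposite directions, so they subtract. B = |B₁ − B₂| = |2.29×10⁻⁶ − 1.10×10⁻⁴| = 1.08×10⁻⁴ T.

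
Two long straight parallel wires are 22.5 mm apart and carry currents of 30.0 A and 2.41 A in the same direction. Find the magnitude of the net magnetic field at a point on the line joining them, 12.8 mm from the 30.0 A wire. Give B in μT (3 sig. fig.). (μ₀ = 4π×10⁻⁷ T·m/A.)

B ≈ 419 μT

Each long wire gives B = μ₀I/(2πd). Distances are d₁ = 0.0128 m and d₂ = 0.0097 m.
B₁ = 4.69×10⁻⁴ T, B₂ = 4.97×10⁻⁵ T.
Between parallel currents the two contributions point in opposite directions, so they subtract. B = |B₁ − B₂| = |4.69×10⁻⁴ − 4.97×10⁻⁵| = 4.19×10⁻⁴ T.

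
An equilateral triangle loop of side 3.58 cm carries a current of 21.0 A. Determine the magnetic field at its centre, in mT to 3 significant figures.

Each side is a finite straight segment at perpendicular distance d = a/(2 tan(π/3)) = 0.01033 m from the centre, with end-angles ±π/3.
One side contributes B₁ = (μ₀I/4πd)·2 sin(π/3) = 3.52×10⁻⁴ T.
All 3 sides add in the same direction: B = 3 × 3.52×10⁻⁴ = 1.06×10⁻³ T.

B ≈ 1.06 mT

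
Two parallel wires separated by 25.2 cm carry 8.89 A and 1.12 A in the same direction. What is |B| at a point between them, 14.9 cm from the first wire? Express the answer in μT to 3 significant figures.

Each long wire gives B = μ₀I/(2πd). Distances are d₁ = 0.149 m and d₂ = 0.103 m.
B₁ = 1.19×10⁻⁵ T, B₂ = 2.17×10⁻⁶ T.
Between parallel currents the two contributions point in opposite directions, so they subtract. B = |B₁ − B₂| = |1.19×10⁻⁵ − 2.17×10⁻⁶| = 9.76×10⁻⁶ T.

B ≈ 9.76 μT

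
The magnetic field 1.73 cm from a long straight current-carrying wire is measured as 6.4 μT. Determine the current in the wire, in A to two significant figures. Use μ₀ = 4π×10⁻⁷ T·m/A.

I ≈ 0.55 A

For a long straight wire B = μ₀I/(2πd), so I = 2πdB/μ₀.
I = 2π × 0.0173 × 6.40×10⁻⁶ / (4π×10⁻⁷) = 0.554 A.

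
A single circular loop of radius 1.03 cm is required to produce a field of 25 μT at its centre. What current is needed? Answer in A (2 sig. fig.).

I ≈ 0.41 A

At the centre of a circular loop B = μ₀I/(2R), so I = 2RB/μ₀.
With R = 0.0103 m, I = 2 × 0.0103 × 2.50×10⁻⁵ / (4π×10⁻⁷) = 0.410 A.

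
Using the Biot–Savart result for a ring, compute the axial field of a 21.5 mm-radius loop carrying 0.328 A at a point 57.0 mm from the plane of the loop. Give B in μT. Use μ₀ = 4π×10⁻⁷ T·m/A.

B ≈ 0.421 μT

On the axis of a circular loop, B = μ₀IR² / [2(R²+z²)^(3/2)].
R² + z² = (0.0215)² + (0.057)² = 0.003711 m², and (R²+z²)^(3/2) = 2.26×10⁻⁴ m³.
B = (4π×10⁻⁷ × 0.328 × 0.0004623) / (2 × 2.26×10⁻⁴) = 4.21×10⁻⁷ T.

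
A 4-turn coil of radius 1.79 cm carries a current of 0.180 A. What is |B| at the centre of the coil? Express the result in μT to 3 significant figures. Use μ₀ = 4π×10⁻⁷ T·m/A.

B ≈ 25.3 μT

For an N-turn flat coil, B = Nμ₀I/(2R) with R = 0.0179 m.
B = 4 × 6.32×10⁻⁶ T = 2.53×10⁻⁵ T.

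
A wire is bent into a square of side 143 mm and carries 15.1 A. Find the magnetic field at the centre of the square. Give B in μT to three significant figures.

Each side is a finite straight segment at perpendicular distance d = a/(2 tan(π/4)) = 0.0715 m from the centre, with end-angles ±π/4.
One side contributes B₁ = (μ₀I/4πd)·2 sin(π/4) = 2.99×10⁻⁵ T.
All 4 sides add in the same direction: B = 4 × 2.99×10⁻⁵ = 1.19×10⁻⁴ T.

B ≈ 119 μT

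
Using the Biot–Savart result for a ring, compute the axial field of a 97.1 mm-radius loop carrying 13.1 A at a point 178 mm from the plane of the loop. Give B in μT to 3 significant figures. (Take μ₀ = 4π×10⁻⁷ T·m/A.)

B ≈ 9.31 μT

On the axis of a circular loop, B = μ₀IR² / [2(R²+z²)^(3/2)].
R² + z² = (0.0971)² + (0.178)² = 0.04111 m², and (R²+z²)^(3/2) = 8.34×10⁻³ m³.
B = (4π×10⁻⁷ × 13.1 × 0.009428) / (2 × 8.34×10⁻³) = 9.31×10⁻⁶ T.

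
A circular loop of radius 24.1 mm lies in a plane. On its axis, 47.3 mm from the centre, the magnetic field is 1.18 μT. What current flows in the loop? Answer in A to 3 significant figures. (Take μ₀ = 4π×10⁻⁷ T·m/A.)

I ≈ 0.484 A

On the axis of a loop, B = μ₀IR²/[2(R²+z²)^(3/2)], so I = 2B(R²+z²)^(3/2)/(μ₀R²).
R² + z² = 0.0005808 + 0.002237 = 0.002818 m²; raised to 3/2 gives 1.50×10⁻⁴ m³.
I = 2 × 1.18×10⁻⁶ × 1.50×10⁻⁴ / (1.26×10⁻⁶ × 0.0005808) = 0.484 A.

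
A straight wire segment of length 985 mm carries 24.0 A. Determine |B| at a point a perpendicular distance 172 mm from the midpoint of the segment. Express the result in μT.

B ≈ 26.3 μT

For a finite straight segment, B = (μ₀I/4πd)(sinθ₁ + sinθ₂), where θ₁, θ₂ are the angles from the perpendicular to each end.
The perpendicular from the point meets the wire at its midpoint, so each end is L/2 = 0.4925 m away along the wire.
sinθ₁ = 0.4925/√(0.4925²+0.172²) = 0.9441; sinθ₂ = 0.4925/√(0.4925²+0.172²) = 0.9441.
B = (4π×10⁻⁷ × 24.0) / (4π × 0.172) × (0.9441 + 0.9441) = 2.63×10⁻⁵ T.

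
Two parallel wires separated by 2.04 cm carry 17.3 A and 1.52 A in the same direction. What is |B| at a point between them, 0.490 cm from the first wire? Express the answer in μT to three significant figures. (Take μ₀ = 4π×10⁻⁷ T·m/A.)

Each long wire gives B = μ₀I/(2πd). Distances are d₁ = 0.0049 m and d₂ = 0.0155 m.
B₁ = 7.06×10⁻⁴ T, B₂ = 1.96×10⁻⁵ T.
Between parallel currents the two contributions point in opposite directions, so they subtract. B = |B₁ − B₂| = |7.06×10⁻⁴ − 1.96×10⁻⁵| = 6.87×10⁻⁴ T.

B ≈ 687 μT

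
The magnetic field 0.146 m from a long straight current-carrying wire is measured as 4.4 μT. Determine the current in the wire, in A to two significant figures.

For a long straight wire B = μ₀I/(2πd), so I = 2πdB/μ₀.
I = 2π × 0.146 × 4.40×10⁻⁶ / (4π×10⁻⁷) = 3.21 A.

I ≈ 3.2 A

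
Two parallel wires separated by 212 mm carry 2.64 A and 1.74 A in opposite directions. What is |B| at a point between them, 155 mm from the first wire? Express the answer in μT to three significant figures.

Each long wire gives B = μ₀I/(2πd). Distances are d₁ = 0.155 m and d₂ = 0.057 m.
B₁ = 3.41×10⁻⁶ T, B₂ = 6.11×10⁻⁶ T.
Between antiparallel currents both contributions point the same way, so they add. B = B₁ + B₂ = 3.41×10⁻⁶ + 6.11×10⁻⁶ = 9.51×10⁻⁶ T.

B ≈ 9.51 μT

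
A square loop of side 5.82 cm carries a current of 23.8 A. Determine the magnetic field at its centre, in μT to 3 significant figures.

B ≈ 463 μT

Each side is a finite straight segment at perpendicular distance d = a/(2 tan(π/4)) = 0.0291 m from the centre, with end-angles ±π/4.
One side contributes B₁ = (μ₀I/4πd)·2 sin(π/4) = 1.16×10⁻⁴ T.
All 4 sides add in the same direction: B = 4 × 1.16×10⁻⁴ = 4.63×10⁻⁴ T.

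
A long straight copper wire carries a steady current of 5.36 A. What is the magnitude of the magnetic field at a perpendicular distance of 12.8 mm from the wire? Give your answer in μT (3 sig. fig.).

B ≈ 83.8 μT

For an infinitely long straight wire, B = μ₀I/(2πd).
B = (4π×10⁻⁷ × 5.36) / (2π × 0.0128) = 8.38×10⁻⁵ T.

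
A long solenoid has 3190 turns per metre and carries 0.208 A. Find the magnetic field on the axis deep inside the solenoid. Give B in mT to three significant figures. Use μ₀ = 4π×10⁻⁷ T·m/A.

Inside a long solenoid, B = μ₀nI with n = 3190 turns/m.
B = 4π×10⁻⁷ × 3190 × 0.208 = 8.34×10⁻⁴ T.

B ≈ 0.834 mT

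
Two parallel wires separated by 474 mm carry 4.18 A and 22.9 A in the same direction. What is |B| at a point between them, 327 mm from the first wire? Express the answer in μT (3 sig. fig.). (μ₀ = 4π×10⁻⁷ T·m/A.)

Each long wire gives B = μ₀I/(2πd). Distances are d₁ = 0.327 m and d₂ = 0.147 m.
B₁ = 2.56×10⁻⁶ T, B₂ = 3.12×10⁻⁵ T.
Between parallel currents the two contributions point in opposite directions, so they subtract. B = |B₁ − B₂| = |2.56×10⁻⁶ − 3.12×10⁻⁵| = 2.86×10⁻⁵ T.

B ≈ 28.6 μT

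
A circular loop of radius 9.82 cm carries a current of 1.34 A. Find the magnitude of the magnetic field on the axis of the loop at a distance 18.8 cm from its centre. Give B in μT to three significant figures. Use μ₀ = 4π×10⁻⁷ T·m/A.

B ≈ 0.851 μT

On the axis of a circular loop, B = μ₀IR² / [2(R²+z²)^(3/2)].
R² + z² = (0.0982)² + (0.188)² = 0.04499 m², and (R²+z²)^(3/2) = 9.54×10⁻³ m³.
B = (4π×10⁻⁷ × 1.34 × 0.009643) / (2 × 9.54×10⁻³) = 8.51×10⁻⁷ T.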